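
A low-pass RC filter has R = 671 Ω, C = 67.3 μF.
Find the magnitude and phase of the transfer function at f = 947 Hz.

Step 1 — Angular frequency: ω = 2π·947 = 5950 rad/s.
Step 2 — Transfer function: H(jω) = 1/(1 + jωRC).
Step 3 — Denominator: 1 + jωRC = 1 + j·5950·671·6.73e-05 = 1 + j268.7.
Step 4 — H = 1.385e-05 - j0.003722.
Step 5 — Magnitude: |H| = 0.003722 (-48.6 dB); phase: φ = -89.8°.

|H| = 0.003722 (-48.6 dB), φ = -89.8°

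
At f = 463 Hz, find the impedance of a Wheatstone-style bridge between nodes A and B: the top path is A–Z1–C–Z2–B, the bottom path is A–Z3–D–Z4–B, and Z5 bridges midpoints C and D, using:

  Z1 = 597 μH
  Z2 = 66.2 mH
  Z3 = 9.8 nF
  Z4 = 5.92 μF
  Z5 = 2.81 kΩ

Step 1 — Angular frequency: ω = 2π·f = 2π·463 = 2909 rad/s.
Step 2 — Component impedances:
  Z1: Z = jωL = j·2909·0.000597 = 0 + j1.737 Ω
  Z2: Z = jωL = j·2909·0.0662 = 0 + j192.6 Ω
  Z3: Z = 1/(jωC) = -j/(ω·C) = 0 - j3.508e+04 Ω
  Z4: Z = 1/(jωC) = -j/(ω·C) = 0 - j58.07 Ω
  Z5: Z = R = 2810 Ω
Step 3 — Bridge requires nodal analysis (the Z5 bridge couples midpoints C and D, so the two paths cannot be reduced to a simple series/parallel combination). Setting node B to ground and injecting 1 A at node A, the 3-node admittance system at A, C, D solves to V_A = Z_AB = 13.27 + j194.8 Ω = 195.2∠86.1° Ω.

Z = 13.27 + j194.8 Ω = 195.2∠86.1° Ω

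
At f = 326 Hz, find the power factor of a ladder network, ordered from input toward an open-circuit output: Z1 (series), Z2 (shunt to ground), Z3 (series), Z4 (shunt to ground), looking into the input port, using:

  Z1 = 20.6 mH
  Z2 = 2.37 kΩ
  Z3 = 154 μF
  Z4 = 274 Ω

Step 1 — Angular frequency: ω = 2π·f = 2π·326 = 2048 rad/s.
Step 2 — Component impedances:
  Z1: Z = jωL = j·2048·0.0206 = 0 + j42.2 Ω
  Z2: Z = R = 2370 Ω
  Z3: Z = 1/(jωC) = -j/(ω·C) = 0 - j3.17 Ω
  Z4: Z = R = 274 Ω
Step 3 — Ladder network (open output): work backward from the far end, alternating series and parallel combinations. Z_in = 245.6 + j39.65 Ω = 248.8∠9.2° Ω.
Step 4 — Power factor: PF = cos(φ) = Re(Z)/|Z| = 245.61/248.79 = 0.9872.
Step 5 — Type: Im(Z) = 39.65 ⇒ lagging (phase φ = 9.2°).

PF = 0.9872 (lagging, φ = 9.2°)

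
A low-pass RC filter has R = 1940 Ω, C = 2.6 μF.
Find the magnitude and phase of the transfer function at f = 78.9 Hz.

Step 1 — Angular frequency: ω = 2π·78.9 = 495.7 rad/s.
Step 2 — Transfer function: H(jω) = 1/(1 + jωRC).
Step 3 — Denominator: 1 + jωRC = 1 + j·495.7·1940·2.6e-06 = 1 + j2.501.
Step 4 — H = 0.1379 - j0.3448.
Step 5 — Magnitude: |H| = 0.3713 (-8.6 dB); phase: φ = -68.2°.

|H| = 0.3713 (-8.6 dB), φ = -68.2°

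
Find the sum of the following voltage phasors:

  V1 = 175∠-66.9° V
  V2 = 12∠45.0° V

Step 1 — Convert each phasor to rectangular form:
  V1 = 175·(cos(-66.9°) + j·sin(-66.9°)) = 68.66 - j161 V
  V2 = 12·(cos(45.0°) + j·sin(45.0°)) = 8.485 + j8.485 V
Step 2 — Sum components: V_total = 77.14 - j152.5 V.
Step 3 — Convert to polar: |V_total| = 170.9 V, ∠V_total = -63.2°.

V_total = 170.9∠-63.2° V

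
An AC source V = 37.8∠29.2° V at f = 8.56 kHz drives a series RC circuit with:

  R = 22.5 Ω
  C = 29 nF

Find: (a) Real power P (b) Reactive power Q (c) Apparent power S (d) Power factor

Step 1 — Angular frequency: ω = 2π·f = 2π·8560 = 5.378e+04 rad/s.
Step 2 — Component impedances:
  R: Z = R = 22.5 Ω
  C: Z = 1/(jωC) = -j/(ω·C) = 0 - j641.1 Ω
Step 3 — Series combination: Z_total = R + C = 22.5 - j641.1 Ω = 641.5∠-88.0° Ω.
Step 4 — Source phasor: V = 37.8∠29.2° V = 33 + j18.44 V.
Step 5 — Current: I = V / Z = -0.02692 + j0.05241 A = 0.05892∠117.2° A.
Step 6 — Complex power: S = V·I* = 0.07812 - j2.226 VA.
Step 7 — Real power: P = Re(S) = 0.07812 W.
Step 8 — Reactive power: Q = Im(S) = -2.226 VAR.
Step 9 — Apparent power: |S| = 2.227 VA.
Step 10 — Power factor: PF = P/|S| = 0.03507 (leading).

(a) P = 0.07812 W  (b) Q = -2.226 VAR  (c) S = 2.227 VA  (d) PF = 0.03507 (leading)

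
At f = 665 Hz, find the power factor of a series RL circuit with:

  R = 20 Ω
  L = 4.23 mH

Step 1 — Angular frequency: ω = 2π·f = 2π·665 = 4178 rad/s.
Step 2 — Component impedances:
  R: Z = R = 20 Ω
  L: Z = jωL = j·4178·0.00423 = 0 + j17.67 Ω
Step 3 — Series combination: Z_total = R + L = 20 + j17.67 Ω = 26.69∠41.5° Ω.
Step 4 — Power factor: PF = cos(φ) = Re(Z)/|Z| = 20/26.69 = 0.7493.
Step 5 — Type: Im(Z) = 17.67 ⇒ lagging (phase φ = 41.5°).

PF = 0.7493 (lagging, φ = 41.5°)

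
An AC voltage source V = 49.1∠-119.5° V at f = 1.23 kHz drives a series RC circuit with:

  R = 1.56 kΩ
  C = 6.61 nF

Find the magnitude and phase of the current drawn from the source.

Step 1 — Angular frequency: ω = 2π·f = 2π·1230 = 7728 rad/s.
Step 2 — Component impedances:
  R: Z = R = 1560 Ω
  C: Z = 1/(jωC) = -j/(ω·C) = 0 - j1.958e+04 Ω
Step 3 — Series combination: Z_total = R + C = 1560 - j1.958e+04 Ω = 1.964e+04∠-85.4° Ω.
Step 4 — Source phasor: V = 49.1∠-119.5° V = -24.18 - j42.73 V.
Step 5 — Ohm's law: I = V / Z_total = (-24.18 - j42.73) / (1560 - j1.958e+04) = 0.002071 - j0.0014 A.
Step 6 — Convert to polar: |I| = 0.0025 A, ∠I = -34.1°.

I = 0.0025∠-34.1° A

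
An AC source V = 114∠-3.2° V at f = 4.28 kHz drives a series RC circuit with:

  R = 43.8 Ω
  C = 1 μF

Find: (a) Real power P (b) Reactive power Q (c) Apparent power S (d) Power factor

Step 1 — Angular frequency: ω = 2π·f = 2π·4280 = 2.689e+04 rad/s.
Step 2 — Component impedances:
  R: Z = R = 43.8 Ω
  C: Z = 1/(jωC) = -j/(ω·C) = 0 - j37.19 Ω
Step 3 — Series combination: Z_total = R + C = 43.8 - j37.19 Ω = 57.46∠-40.3° Ω.
Step 4 — Source phasor: V = 114∠-3.2° V = 113.8 - j6.364 V.
Step 5 — Current: I = V / Z = 1.582 + j1.198 A = 1.984∠37.1° A.
Step 6 — Complex power: S = V·I* = 172.4 - j146.4 VA.
Step 7 — Real power: P = Re(S) = 172.4 W.
Step 8 — Reactive power: Q = Im(S) = -146.4 VAR.
Step 9 — Apparent power: |S| = 226.2 VA.
Step 10 — Power factor: PF = P/|S| = 0.7623 (leading).

(a) P = 172.4 W  (b) Q = -146.4 VAR  (c) S = 226.2 VA  (d) PF = 0.7623 (leading)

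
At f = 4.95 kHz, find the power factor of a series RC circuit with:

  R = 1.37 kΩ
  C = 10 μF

Step 1 — Angular frequency: ω = 2π·f = 2π·4950 = 3.11e+04 rad/s.
Step 2 — Component impedances:
  R: Z = R = 1370 Ω
  C: Z = 1/(jωC) = -j/(ω·C) = 0 - j3.215 Ω
Step 3 — Series combination: Z_total = R + C = 1370 - j3.215 Ω = 1370∠-0.1° Ω.
Step 4 — Power factor: PF = cos(φ) = Re(Z)/|Z| = 1370/1370 = 1.
Step 5 — Type: Im(Z) = -3.215 ⇒ leading (phase φ = -0.1°).

PF = 1 (leading, φ = -0.1°)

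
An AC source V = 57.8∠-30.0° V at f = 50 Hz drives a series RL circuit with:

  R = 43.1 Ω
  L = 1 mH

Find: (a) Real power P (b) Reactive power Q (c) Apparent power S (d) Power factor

Step 1 — Angular frequency: ω = 2π·f = 2π·50 = 314.2 rad/s.
Step 2 — Component impedances:
  R: Z = R = 43.1 Ω
  L: Z = jωL = j·314.2·0.001 = 0 + j0.3142 Ω
Step 3 — Series combination: Z_total = R + L = 43.1 + j0.3142 Ω = 43.1∠0.4° Ω.
Step 4 — Source phasor: V = 57.8∠-30.0° V = 50.06 - j28.9 V.
Step 5 — Current: I = V / Z = 1.156 - j0.679 A = 1.341∠-30.4° A.
Step 6 — Complex power: S = V·I* = 77.51 + j0.565 VA.
Step 7 — Real power: P = Re(S) = 77.51 W.
Step 8 — Reactive power: Q = Im(S) = 0.565 VAR.
Step 9 — Apparent power: |S| = 77.51 VA.
Step 10 — Power factor: PF = P/|S| = 1 (lagging).

(a) P = 77.51 W  (b) Q = 0.565 VAR  (c) S = 77.51 VA  (d) PF = 1 (lagging)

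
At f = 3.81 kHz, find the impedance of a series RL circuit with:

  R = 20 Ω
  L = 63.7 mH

Step 1 — Angular frequency: ω = 2π·f = 2π·3810 = 2.394e+04 rad/s.
Step 2 — Component impedances:
  R: Z = R = 20 Ω
  L: Z = jωL = j·2.394e+04·0.0637 = 0 + j1525 Ω
Step 3 — Series combination: Z_total = R + L = 20 + j1525 Ω = 1525∠89.2° Ω.

Z = 20 + j1525 Ω = 1525∠89.2° Ω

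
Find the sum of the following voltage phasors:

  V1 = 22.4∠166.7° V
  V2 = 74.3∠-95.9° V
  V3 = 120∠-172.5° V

Step 1 — Convert each phasor to rectangular form:
  V1 = 22.4·(cos(166.7°) + j·sin(166.7°)) = -21.8 + j5.153 V
  V2 = 74.3·(cos(-95.9°) + j·sin(-95.9°)) = -7.637 - j73.91 V
  V3 = 120·(cos(-172.5°) + j·sin(-172.5°)) = -119 - j15.66 V
Step 2 — Sum components: V_total = -148.4 - j84.42 V.
Step 3 — Convert to polar: |V_total| = 170.7 V, ∠V_total = -150.4°.

V_total = 170.7∠-150.4° V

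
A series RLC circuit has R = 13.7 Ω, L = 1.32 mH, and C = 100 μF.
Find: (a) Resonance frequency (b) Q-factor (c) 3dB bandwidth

Step 1 — Resonance: ω₀ = 1/√(LC) = 1/√(0.00132·0.0001) = 2752 rad/s.
Step 2 — f₀ = ω₀/(2π) = 438.1 Hz.
Step 3 — Series Q: Q = ω₀L/R = 2752·0.00132/13.7 = 0.2652.
Step 4 — Bandwidth: Δω = ω₀/Q = 1.038e+04 rad/s; BW = Δω/(2π) = 1652 Hz.

(a) f₀ = 438.1 Hz  (b) Q = 0.2652  (c) BW = 1652 Hz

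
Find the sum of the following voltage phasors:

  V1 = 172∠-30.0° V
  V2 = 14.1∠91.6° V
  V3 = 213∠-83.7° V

Step 1 — Convert each phasor to rectangular form:
  V1 = 172·(cos(-30.0°) + j·sin(-30.0°)) = 149 - j86 V
  V2 = 14.1·(cos(91.6°) + j·sin(91.6°)) = -0.3937 + j14.09 V
  V3 = 213·(cos(-83.7°) + j·sin(-83.7°)) = 23.37 - j211.7 V
Step 2 — Sum components: V_total = 171.9 - j283.6 V.
Step 3 — Convert to polar: |V_total| = 331.7 V, ∠V_total = -58.8°.

V_total = 331.7∠-58.8° V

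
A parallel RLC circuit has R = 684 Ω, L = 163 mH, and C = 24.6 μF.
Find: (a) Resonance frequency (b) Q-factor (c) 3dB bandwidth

Step 1 — Resonance: ω₀ = 1/√(LC) = 1/√(0.163·2.46e-05) = 499.4 rad/s.
Step 2 — f₀ = ω₀/(2π) = 79.48 Hz.
Step 3 — Parallel Q: Q = R/(ω₀L) = 684/(499.4·0.163) = 8.403.
Step 4 — Bandwidth: Δω = ω₀/Q = 59.43 rad/s; BW = Δω/(2π) = 9.459 Hz.

(a) f₀ = 79.48 Hz  (b) Q = 8.403  (c) BW = 9.459 Hz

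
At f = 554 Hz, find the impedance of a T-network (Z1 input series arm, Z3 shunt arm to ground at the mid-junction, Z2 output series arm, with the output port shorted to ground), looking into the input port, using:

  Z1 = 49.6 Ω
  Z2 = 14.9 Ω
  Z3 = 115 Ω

Step 1 — Angular frequency: ω = 2π·f = 2π·554 = 3481 rad/s.
Step 2 — Component impedances:
  Z1: Z = R = 49.6 Ω
  Z2: Z = R = 14.9 Ω
  Z3: Z = R = 115 Ω
Step 3 — With the output port shorted to ground, the output series arm Z2 runs from the junction to ground; the shunt arm Z3 also runs from the junction to ground. They appear in parallel: Z3 || Z2 = 13.19 Ω.
Step 4 — Series with input arm Z1: Z_in = Z1 + (Z3 || Z2) = 62.79 Ω = 62.79∠0.0° Ω.

Z = 62.79 Ω = 62.79∠0.0° Ω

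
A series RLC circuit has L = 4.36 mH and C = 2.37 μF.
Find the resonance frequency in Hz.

Step 1 — Resonance condition Im(Z)=0 gives ω₀ = 1/√(LC).
Step 2 — ω₀ = 1/√(0.00436·2.37e-06) = 9837 rad/s.
Step 3 — f₀ = ω₀/(2π) = 1566 Hz.

f₀ = 1566 Hz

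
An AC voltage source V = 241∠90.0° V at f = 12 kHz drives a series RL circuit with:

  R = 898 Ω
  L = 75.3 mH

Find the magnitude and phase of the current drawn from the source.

Step 1 — Angular frequency: ω = 2π·f = 2π·1.2e+04 = 7.54e+04 rad/s.
Step 2 — Component impedances:
  R: Z = R = 898 Ω
  L: Z = jωL = j·7.54e+04·0.0753 = 0 + j5677 Ω
Step 3 — Series combination: Z_total = R + L = 898 + j5677 Ω = 5748∠81.0° Ω.
Step 4 — Source phasor: V = 241∠90.0° V = 0 + j241 V.
Step 5 — Ohm's law: I = V / Z_total = (0 + j241) / (898 + j5677) = 0.04141 + j0.00655 A.
Step 6 — Convert to polar: |I| = 0.04193 A, ∠I = 9.0°.

I = 0.04193∠9.0° A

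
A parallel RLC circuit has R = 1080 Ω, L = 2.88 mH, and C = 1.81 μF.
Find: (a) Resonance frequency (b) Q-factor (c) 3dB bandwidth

Step 1 — Resonance: ω₀ = 1/√(LC) = 1/√(0.00288·1.81e-06) = 1.385e+04 rad/s.
Step 2 — f₀ = ω₀/(2π) = 2204 Hz.
Step 3 — Parallel Q: Q = R/(ω₀L) = 1080/(1.385e+04·0.00288) = 27.07.
Step 4 — Bandwidth: Δω = ω₀/Q = 511.6 rad/s; BW = Δω/(2π) = 81.42 Hz.

(a) f₀ = 2204 Hz  (b) Q = 27.07  (c) BW = 81.42 Hz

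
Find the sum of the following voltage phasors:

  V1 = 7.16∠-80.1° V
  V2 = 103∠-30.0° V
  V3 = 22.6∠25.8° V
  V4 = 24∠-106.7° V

Step 1 — Convert each phasor to rectangular form:
  V1 = 7.16·(cos(-80.1°) + j·sin(-80.1°)) = 1.231 - j7.053 V
  V2 = 103·(cos(-30.0°) + j·sin(-30.0°)) = 89.2 - j51.5 V
  V3 = 22.6·(cos(25.8°) + j·sin(25.8°)) = 20.35 + j9.836 V
  V4 = 24·(cos(-106.7°) + j·sin(-106.7°)) = -6.897 - j22.99 V
Step 2 — Sum components: V_total = 103.9 - j71.7 V.
Step 3 — Convert to polar: |V_total| = 126.2 V, ∠V_total = -34.6°.

V_total = 126.2∠-34.6° V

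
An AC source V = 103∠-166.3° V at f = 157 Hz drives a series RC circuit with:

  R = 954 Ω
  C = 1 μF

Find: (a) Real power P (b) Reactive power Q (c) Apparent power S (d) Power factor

Step 1 — Angular frequency: ω = 2π·f = 2π·157 = 986.5 rad/s.
Step 2 — Component impedances:
  R: Z = R = 954 Ω
  C: Z = 1/(jωC) = -j/(ω·C) = 0 - j1014 Ω
Step 3 — Series combination: Z_total = R + C = 954 - j1014 Ω = 1392∠-46.7° Ω.
Step 4 — Source phasor: V = 103∠-166.3° V = -100.1 - j24.39 V.
Step 5 — Current: I = V / Z = -0.0365 - j0.06436 A = 0.07399∠-119.6° A.
Step 6 — Complex power: S = V·I* = 5.223 - j5.55 VA.
Step 7 — Real power: P = Re(S) = 5.223 W.
Step 8 — Reactive power: Q = Im(S) = -5.55 VAR.
Step 9 — Apparent power: |S| = 7.621 VA.
Step 10 — Power factor: PF = P/|S| = 0.6853 (leading).

(a) P = 5.223 W  (b) Q = -5.55 VAR  (c) S = 7.621 VA  (d) PF = 0.6853 (leading)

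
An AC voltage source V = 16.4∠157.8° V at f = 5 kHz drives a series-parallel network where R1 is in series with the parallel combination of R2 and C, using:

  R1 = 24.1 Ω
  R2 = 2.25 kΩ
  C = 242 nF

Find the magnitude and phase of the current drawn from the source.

Step 1 — Angular frequency: ω = 2π·f = 2π·5000 = 3.142e+04 rad/s.
Step 2 — Component impedances:
  R1: Z = R = 24.1 Ω
  R2: Z = R = 2250 Ω
  C: Z = 1/(jωC) = -j/(ω·C) = 0 - j131.5 Ω
Step 3 — Parallel branch: R2 || C = 1/(1/R2 + 1/C) = 7.663 - j131.1 Ω.
Step 4 — Series with R1: Z_total = R1 + (R2 || C) = 31.76 - j131.1 Ω = 134.9∠-76.4° Ω.
Step 5 — Source phasor: V = 16.4∠157.8° V = -15.18 + j6.197 V.
Step 6 — Ohm's law: I = V / Z_total = (-15.18 + j6.197) / (31.76 - j131.1) = -0.07116 - j0.09859 A.
Step 7 — Convert to polar: |I| = 0.1216 A, ∠I = -125.8°.

I = 0.1216∠-125.8° A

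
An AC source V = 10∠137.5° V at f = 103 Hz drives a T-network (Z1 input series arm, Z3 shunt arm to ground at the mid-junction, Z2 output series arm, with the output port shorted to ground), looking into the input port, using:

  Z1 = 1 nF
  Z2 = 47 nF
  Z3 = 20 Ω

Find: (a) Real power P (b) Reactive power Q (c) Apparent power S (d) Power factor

Step 1 — Angular frequency: ω = 2π·f = 2π·103 = 647.2 rad/s.
Step 2 — Component impedances:
  Z1: Z = 1/(jωC) = -j/(ω·C) = 0 - j1.545e+06 Ω
  Z2: Z = 1/(jωC) = -j/(ω·C) = 0 - j3.288e+04 Ω
  Z3: Z = R = 20 Ω
Step 3 — With the output port shorted to ground, the output series arm Z2 runs from the junction to ground; the shunt arm Z3 also runs from the junction to ground. They appear in parallel: Z3 || Z2 = 20 - j0.01217 Ω.
Step 4 — Series with input arm Z1: Z_in = Z1 + (Z3 || Z2) = 20 - j1.545e+06 Ω = 1.545e+06∠-90.0° Ω.
Step 5 — Source phasor: V = 10∠137.5° V = -7.373 + j6.756 V.
Step 6 — Current: I = V / Z = -4.372e-06 - j4.771e-06 A = 6.472e-06∠-132.5° A.
Step 7 — Complex power: S = V·I* = 8.377e-10 - j6.472e-05 VA.
Step 8 — Real power: P = Re(S) = 8.377e-10 W.
Step 9 — Reactive power: Q = Im(S) = -6.472e-05 VAR.
Step 10 — Apparent power: |S| = 6.472e-05 VA.
Step 11 — Power factor: PF = P/|S| = 1.294e-05 (leading).

(a) P = 8.377e-10 W  (b) Q = -6.472e-05 VAR  (c) S = 6.472e-05 VA  (d) PF = 1.294e-05 (leading)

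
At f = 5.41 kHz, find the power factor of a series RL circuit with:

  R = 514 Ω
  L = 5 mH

Step 1 — Angular frequency: ω = 2π·f = 2π·5410 = 3.399e+04 rad/s.
Step 2 — Component impedances:
  R: Z = R = 514 Ω
  L: Z = jωL = j·3.399e+04·0.005 = 0 + j170 Ω
Step 3 — Series combination: Z_total = R + L = 514 + j170 Ω = 541.4∠18.3° Ω.
Step 4 — Power factor: PF = cos(φ) = Re(Z)/|Z| = 514/541.4 = 0.9494.
Step 5 — Type: Im(Z) = 170 ⇒ lagging (phase φ = 18.3°).

PF = 0.9494 (lagging, φ = 18.3°)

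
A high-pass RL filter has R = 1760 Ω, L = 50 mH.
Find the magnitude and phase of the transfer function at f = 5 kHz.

Step 1 — Angular frequency: ω = 2π·5000 = 3.142e+04 rad/s.
Step 2 — Transfer function: H(jω) = jωL/(R + jωL).
Step 3 — Numerator jωL = j·1571; denominator R + jωL = 1760 + j1571.
Step 4 — H = 0.4434 + j0.4968.
Step 5 — Magnitude: |H| = 0.6659 (-3.5 dB); phase: φ = 48.3°.

|H| = 0.6659 (-3.5 dB), φ = 48.3°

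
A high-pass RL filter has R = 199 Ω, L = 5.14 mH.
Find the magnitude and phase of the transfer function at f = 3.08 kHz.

Step 1 — Angular frequency: ω = 2π·3080 = 1.935e+04 rad/s.
Step 2 — Transfer function: H(jω) = jωL/(R + jωL).
Step 3 — Numerator jωL = j·99.47; denominator R + jωL = 199 + j99.47.
Step 4 — H = 0.1999 + j0.3999.
Step 5 — Magnitude: |H| = 0.4471 (-7.0 dB); phase: φ = 63.4°.

|H| = 0.4471 (-7.0 dB), φ = 63.4°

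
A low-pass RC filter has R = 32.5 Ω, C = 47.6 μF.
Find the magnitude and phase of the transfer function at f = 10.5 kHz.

Step 1 — Angular frequency: ω = 2π·1.05e+04 = 6.597e+04 rad/s.
Step 2 — Transfer function: H(jω) = 1/(1 + jωRC).
Step 3 — Denominator: 1 + jωRC = 1 + j·6.597e+04·32.5·4.76e-05 = 1 + j102.1.
Step 4 — H = 9.599e-05 - j0.009797.
Step 5 — Magnitude: |H| = 0.009798 (-40.2 dB); phase: φ = -89.4°.

|H| = 0.009798 (-40.2 dB), φ = -89.4°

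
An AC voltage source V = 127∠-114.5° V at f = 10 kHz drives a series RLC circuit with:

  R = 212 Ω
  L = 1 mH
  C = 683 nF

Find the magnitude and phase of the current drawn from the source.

Step 1 — Angular frequency: ω = 2π·f = 2π·1e+04 = 6.283e+04 rad/s.
Step 2 — Component impedances:
  R: Z = R = 212 Ω
  L: Z = jωL = j·6.283e+04·0.001 = 0 + j62.83 Ω
  C: Z = 1/(jωC) = -j/(ω·C) = 0 - j23.3 Ω
Step 3 — Series combination: Z_total = R + L + C = 212 + j39.53 Ω = 215.7∠10.6° Ω.
Step 4 — Source phasor: V = 127∠-114.5° V = -52.67 - j115.6 V.
Step 5 — Ohm's law: I = V / Z_total = (-52.67 - j115.6) / (212 + j39.53) = -0.3383 - j0.482 A.
Step 6 — Convert to polar: |I| = 0.5889 A, ∠I = -125.1°.

I = 0.5889∠-125.1° A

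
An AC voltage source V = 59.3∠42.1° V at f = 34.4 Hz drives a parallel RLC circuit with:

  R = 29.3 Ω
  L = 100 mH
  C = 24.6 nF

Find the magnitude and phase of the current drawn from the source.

Step 1 — Angular frequency: ω = 2π·f = 2π·34.4 = 216.1 rad/s.
Step 2 — Component impedances:
  R: Z = R = 29.3 Ω
  L: Z = jωL = j·216.1·0.1 = 0 + j21.61 Ω
  C: Z = 1/(jωC) = -j/(ω·C) = 0 - j1.881e+05 Ω
Step 3 — Parallel combination: 1/Z_total = 1/R + 1/L + 1/C; Z_total = 10.33 + j14 Ω = 17.39∠53.6° Ω.
Step 4 — Source phasor: V = 59.3∠42.1° V = 44 + j39.76 V.
Step 5 — Ohm's law: I = V / Z_total = (44 + j39.76) / (10.33 + j14) = 3.341 - j0.6786 A.
Step 6 — Convert to polar: |I| = 3.409 A, ∠I = -11.5°.

I = 3.409∠-11.5° A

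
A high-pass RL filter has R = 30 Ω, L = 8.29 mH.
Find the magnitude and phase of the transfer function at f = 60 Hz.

Step 1 — Angular frequency: ω = 2π·60 = 377 rad/s.
Step 2 — Transfer function: H(jω) = jωL/(R + jωL).
Step 3 — Numerator jωL = j·3.125; denominator R + jωL = 30 + j3.125.
Step 4 — H = 0.01074 + j0.1031.
Step 5 — Magnitude: |H| = 0.1036 (-19.7 dB); phase: φ = 84.1°.

|H| = 0.1036 (-19.7 dB), φ = 84.1°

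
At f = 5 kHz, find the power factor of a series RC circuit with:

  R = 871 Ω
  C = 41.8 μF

Step 1 — Angular frequency: ω = 2π·f = 2π·5000 = 3.142e+04 rad/s.
Step 2 — Component impedances:
  R: Z = R = 871 Ω
  C: Z = 1/(jωC) = -j/(ω·C) = 0 - j0.7615 Ω
Step 3 — Series combination: Z_total = R + C = 871 - j0.7615 Ω = 871∠-0.1° Ω.
Step 4 — Power factor: PF = cos(φ) = Re(Z)/|Z| = 871/871 = 1.
Step 5 — Type: Im(Z) = -0.7615 ⇒ leading (phase φ = -0.1°).

PF = 1 (leading, φ = -0.1°)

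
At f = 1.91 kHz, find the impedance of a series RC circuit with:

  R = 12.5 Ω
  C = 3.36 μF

Step 1 — Angular frequency: ω = 2π·f = 2π·1910 = 1.2e+04 rad/s.
Step 2 — Component impedances:
  R: Z = R = 12.5 Ω
  C: Z = 1/(jωC) = -j/(ω·C) = 0 - j24.8 Ω
Step 3 — Series combination: Z_total = R + C = 12.5 - j24.8 Ω = 27.77∠-63.3° Ω.

Z = 12.5 - j24.8 Ω = 27.77∠-63.3° Ω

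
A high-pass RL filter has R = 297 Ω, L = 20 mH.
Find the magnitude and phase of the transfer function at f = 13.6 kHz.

Step 1 — Angular frequency: ω = 2π·1.36e+04 = 8.545e+04 rad/s.
Step 2 — Transfer function: H(jω) = jωL/(R + jωL).
Step 3 — Numerator jωL = j·1709; denominator R + jωL = 297 + j1709.
Step 4 — H = 0.9707 + j0.1687.
Step 5 — Magnitude: |H| = 0.9852 (-0.1 dB); phase: φ = 9.9°.

|H| = 0.9852 (-0.1 dB), φ = 9.9°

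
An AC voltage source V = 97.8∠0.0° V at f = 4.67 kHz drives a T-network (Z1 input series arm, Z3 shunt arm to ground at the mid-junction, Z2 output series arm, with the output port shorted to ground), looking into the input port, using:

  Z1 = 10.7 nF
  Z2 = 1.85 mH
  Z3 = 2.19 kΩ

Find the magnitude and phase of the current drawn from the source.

Step 1 — Angular frequency: ω = 2π·f = 2π·4670 = 2.934e+04 rad/s.
Step 2 — Component impedances:
  Z1: Z = 1/(jωC) = -j/(ω·C) = 0 - j3185 Ω
  Z2: Z = jωL = j·2.934e+04·0.00185 = 0 + j54.28 Ω
  Z3: Z = R = 2190 Ω
Step 3 — With the output port shorted to ground, the output series arm Z2 runs from the junction to ground; the shunt arm Z3 also runs from the junction to ground. They appear in parallel: Z3 || Z2 = 1.345 + j54.25 Ω.
Step 4 — Series with input arm Z1: Z_in = Z1 + (Z3 || Z2) = 1.345 - j3131 Ω = 3131∠-90.0° Ω.
Step 5 — Source phasor: V = 97.8∠0.0° V = 97.8 V.
Step 6 — Ohm's law: I = V / Z_total = (97.8) / (1.345 - j3131) = 1.342e-05 + j0.03124 A.
Step 7 — Convert to polar: |I| = 0.03124 A, ∠I = 90.0°.

I = 0.03124∠90.0° A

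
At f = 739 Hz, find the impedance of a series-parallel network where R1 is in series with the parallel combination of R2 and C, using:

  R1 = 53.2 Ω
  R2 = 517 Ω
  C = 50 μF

Step 1 — Angular frequency: ω = 2π·f = 2π·739 = 4643 rad/s.
Step 2 — Component impedances:
  R1: Z = R = 53.2 Ω
  R2: Z = R = 517 Ω
  C: Z = 1/(jωC) = -j/(ω·C) = 0 - j4.307 Ω
Step 3 — Parallel branch: R2 || C = 1/(1/R2 + 1/C) = 0.03588 - j4.307 Ω.
Step 4 — Series with R1: Z_total = R1 + (R2 || C) = 53.24 - j4.307 Ω = 53.41∠-4.6° Ω.

Z = 53.24 - j4.307 Ω = 53.41∠-4.6° Ω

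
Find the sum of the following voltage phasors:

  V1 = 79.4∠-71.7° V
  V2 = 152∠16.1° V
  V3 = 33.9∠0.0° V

Step 1 — Convert each phasor to rectangular form:
  V1 = 79.4·(cos(-71.7°) + j·sin(-71.7°)) = 24.93 - j75.38 V
  V2 = 152·(cos(16.1°) + j·sin(16.1°)) = 146 + j42.15 V
  V3 = 33.9·(cos(0.0°) + j·sin(0.0°)) = 33.9 V
Step 2 — Sum components: V_total = 204.9 - j33.23 V.
Step 3 — Convert to polar: |V_total| = 207.5 V, ∠V_total = -9.2°.

V_total = 207.5∠-9.2° V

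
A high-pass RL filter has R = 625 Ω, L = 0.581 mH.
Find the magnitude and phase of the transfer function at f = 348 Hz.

Step 1 — Angular frequency: ω = 2π·348 = 2187 rad/s.
Step 2 — Transfer function: H(jω) = jωL/(R + jωL).
Step 3 — Numerator jωL = j·1.27; denominator R + jωL = 625 + j1.27.
Step 4 — H = 4.132e-06 + j0.002033.
Step 5 — Magnitude: |H| = 0.002033 (-53.8 dB); phase: φ = 89.9°.

|H| = 0.002033 (-53.8 dB), φ = 89.9°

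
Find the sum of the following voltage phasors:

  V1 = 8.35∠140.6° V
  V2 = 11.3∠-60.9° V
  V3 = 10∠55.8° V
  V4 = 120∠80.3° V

Step 1 — Convert each phasor to rectangular form:
  V1 = 8.35·(cos(140.6°) + j·sin(140.6°)) = -6.452 + j5.3 V
  V2 = 11.3·(cos(-60.9°) + j·sin(-60.9°)) = 5.496 - j9.874 V
  V3 = 10·(cos(55.8°) + j·sin(55.8°)) = 5.621 + j8.271 V
  V4 = 120·(cos(80.3°) + j·sin(80.3°)) = 20.22 + j118.3 V
Step 2 — Sum components: V_total = 24.88 + j122 V.
Step 3 — Convert to polar: |V_total| = 124.5 V, ∠V_total = 78.5°.

V_total = 124.5∠78.5° V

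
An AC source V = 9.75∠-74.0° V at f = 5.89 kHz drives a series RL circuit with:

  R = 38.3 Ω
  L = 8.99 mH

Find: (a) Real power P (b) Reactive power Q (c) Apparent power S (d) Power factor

Step 1 — Angular frequency: ω = 2π·f = 2π·5890 = 3.701e+04 rad/s.
Step 2 — Component impedances:
  R: Z = R = 38.3 Ω
  L: Z = jωL = j·3.701e+04·0.00899 = 0 + j332.7 Ω
Step 3 — Series combination: Z_total = R + L = 38.3 + j332.7 Ω = 334.9∠83.4° Ω.
Step 4 — Source phasor: V = 9.75∠-74.0° V = 2.687 - j9.372 V.
Step 5 — Current: I = V / Z = -0.02688 - j0.01117 A = 0.02911∠-157.4° A.
Step 6 — Complex power: S = V·I* = 0.03246 + j0.282 VA.
Step 7 — Real power: P = Re(S) = 0.03246 W.
Step 8 — Reactive power: Q = Im(S) = 0.282 VAR.
Step 9 — Apparent power: |S| = 0.2839 VA.
Step 10 — Power factor: PF = P/|S| = 0.1144 (lagging).

(a) P = 0.03246 W  (b) Q = 0.282 VAR  (c) S = 0.2839 VA  (d) PF = 0.1144 (lagging)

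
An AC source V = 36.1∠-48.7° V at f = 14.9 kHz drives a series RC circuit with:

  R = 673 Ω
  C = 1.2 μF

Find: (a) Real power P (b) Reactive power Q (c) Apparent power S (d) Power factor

Step 1 — Angular frequency: ω = 2π·f = 2π·1.49e+04 = 9.362e+04 rad/s.
Step 2 — Component impedances:
  R: Z = R = 673 Ω
  C: Z = 1/(jωC) = -j/(ω·C) = 0 - j8.901 Ω
Step 3 — Series combination: Z_total = R + C = 673 - j8.901 Ω = 673.1∠-0.8° Ω.
Step 4 — Source phasor: V = 36.1∠-48.7° V = 23.83 - j27.12 V.
Step 5 — Current: I = V / Z = 0.03593 - j0.03982 A = 0.05364∠-47.9° A.
Step 6 — Complex power: S = V·I* = 1.936 - j0.02561 VA.
Step 7 — Real power: P = Re(S) = 1.936 W.
Step 8 — Reactive power: Q = Im(S) = -0.02561 VAR.
Step 9 — Apparent power: |S| = 1.936 VA.
Step 10 — Power factor: PF = P/|S| = 0.9999 (leading).

(a) P = 1.936 W  (b) Q = -0.02561 VAR  (c) S = 1.936 VA  (d) PF = 0.9999 (leading)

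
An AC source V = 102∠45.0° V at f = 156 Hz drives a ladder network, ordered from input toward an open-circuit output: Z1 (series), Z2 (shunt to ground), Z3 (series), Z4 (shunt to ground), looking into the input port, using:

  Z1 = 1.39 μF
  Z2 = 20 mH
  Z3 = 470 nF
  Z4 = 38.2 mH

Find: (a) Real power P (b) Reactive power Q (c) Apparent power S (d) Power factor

Step 1 — Angular frequency: ω = 2π·f = 2π·156 = 980.2 rad/s.
Step 2 — Component impedances:
  Z1: Z = 1/(jωC) = -j/(ω·C) = 0 - j734 Ω
  Z2: Z = jωL = j·980.2·0.02 = 0 + j19.6 Ω
  Z3: Z = 1/(jωC) = -j/(ω·C) = 0 - j2171 Ω
  Z4: Z = jωL = j·980.2·0.0382 = 0 + j37.44 Ω
Step 3 — Ladder network (open output): work backward from the far end, alternating series and parallel combinations. Z_in = 0 - j714.2 Ω = 714.2∠-90.0° Ω.
Step 4 — Source phasor: V = 102∠45.0° V = 72.12 + j72.12 V.
Step 5 — Current: I = V / Z = -0.101 + j0.101 A = 0.1428∠135.0° A.
Step 6 — Complex power: S = V·I* = 0 - j14.57 VA.
Step 7 — Real power: P = Re(S) = 0 W.
Step 8 — Reactive power: Q = Im(S) = -14.57 VAR.
Step 9 — Apparent power: |S| = 14.57 VA.
Step 10 — Power factor: PF = P/|S| = 0 (leading).

(a) P = 0 W  (b) Q = -14.57 VAR  (c) S = 14.57 VA  (d) PF = 0 (leading)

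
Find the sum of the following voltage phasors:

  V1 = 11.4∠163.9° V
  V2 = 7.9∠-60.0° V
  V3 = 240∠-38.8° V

Step 1 — Convert each phasor to rectangular form:
  V1 = 11.4·(cos(163.9°) + j·sin(163.9°)) = -10.95 + j3.161 V
  V2 = 7.9·(cos(-60.0°) + j·sin(-60.0°)) = 3.95 - j6.842 V
  V3 = 240·(cos(-38.8°) + j·sin(-38.8°)) = 187 - j150.4 V
Step 2 — Sum components: V_total = 180 - j154.1 V.
Step 3 — Convert to polar: |V_total| = 237 V, ∠V_total = -40.6°.

V_total = 237∠-40.6° V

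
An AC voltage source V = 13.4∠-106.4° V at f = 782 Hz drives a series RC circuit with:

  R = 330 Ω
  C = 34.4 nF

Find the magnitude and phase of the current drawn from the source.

Step 1 — Angular frequency: ω = 2π·f = 2π·782 = 4913 rad/s.
Step 2 — Component impedances:
  R: Z = R = 330 Ω
  C: Z = 1/(jωC) = -j/(ω·C) = 0 - j5916 Ω
Step 3 — Series combination: Z_total = R + C = 330 - j5916 Ω = 5926∠-86.8° Ω.
Step 4 — Source phasor: V = 13.4∠-106.4° V = -3.783 - j12.85 V.
Step 5 — Ohm's law: I = V / Z_total = (-3.783 - j12.85) / (330 - j5916) = 0.00213 - j0.0007583 A.
Step 6 — Convert to polar: |I| = 0.002261 A, ∠I = -19.6°.

I = 0.002261∠-19.6° A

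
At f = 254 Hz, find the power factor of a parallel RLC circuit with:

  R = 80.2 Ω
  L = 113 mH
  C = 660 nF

Step 1 — Angular frequency: ω = 2π·f = 2π·254 = 1596 rad/s.
Step 2 — Component impedances:
  R: Z = R = 80.2 Ω
  L: Z = jωL = j·1596·0.113 = 0 + j180.3 Ω
  C: Z = 1/(jωC) = -j/(ω·C) = 0 - j949.4 Ω
Step 3 — Parallel combination: 1/Z_total = 1/R + 1/L + 1/C; Z_total = 70.99 + j25.57 Ω = 75.45∠19.8° Ω.
Step 4 — Power factor: PF = cos(φ) = Re(Z)/|Z| = 70.988/75.453 = 0.9408.
Step 5 — Type: Im(Z) = 25.57 ⇒ lagging (phase φ = 19.8°).

PF = 0.9408 (lagging, φ = 19.8°)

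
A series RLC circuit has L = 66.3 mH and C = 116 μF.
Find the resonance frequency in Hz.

Step 1 — Resonance condition Im(Z)=0 gives ω₀ = 1/√(LC).
Step 2 — ω₀ = 1/√(0.0663·0.000116) = 360.6 rad/s.
Step 3 — f₀ = ω₀/(2π) = 57.39 Hz.

f₀ = 57.39 Hz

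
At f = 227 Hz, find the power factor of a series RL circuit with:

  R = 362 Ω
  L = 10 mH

Step 1 — Angular frequency: ω = 2π·f = 2π·227 = 1426 rad/s.
Step 2 — Component impedances:
  R: Z = R = 362 Ω
  L: Z = jωL = j·1426·0.01 = 0 + j14.26 Ω
Step 3 — Series combination: Z_total = R + L = 362 + j14.26 Ω = 362.3∠2.3° Ω.
Step 4 — Power factor: PF = cos(φ) = Re(Z)/|Z| = 362/362.3 = 0.9992.
Step 5 — Type: Im(Z) = 14.26 ⇒ lagging (phase φ = 2.3°).

PF = 0.9992 (lagging, φ = 2.3°)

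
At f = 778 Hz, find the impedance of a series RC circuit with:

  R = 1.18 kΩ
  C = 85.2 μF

Step 1 — Angular frequency: ω = 2π·f = 2π·778 = 4888 rad/s.
Step 2 — Component impedances:
  R: Z = R = 1180 Ω
  C: Z = 1/(jωC) = -j/(ω·C) = 0 - j2.401 Ω
Step 3 — Series combination: Z_total = R + C = 1180 - j2.401 Ω = 1180∠-0.1° Ω.

Z = 1180 - j2.401 Ω = 1180∠-0.1° Ω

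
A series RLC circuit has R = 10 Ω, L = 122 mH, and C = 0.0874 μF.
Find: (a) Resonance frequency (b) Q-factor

Step 1 — Resonance condition Im(Z)=0 gives ω₀ = 1/√(LC).
Step 2 — ω₀ = 1/√(0.122·8.74e-08) = 9684 rad/s.
Step 3 — f₀ = ω₀/(2π) = 1541 Hz.
Step 4 — Series Q: Q = ω₀L/R = 9684·0.122/10 = 118.1.

(a) f₀ = 1541 Hz  (b) Q = 118.1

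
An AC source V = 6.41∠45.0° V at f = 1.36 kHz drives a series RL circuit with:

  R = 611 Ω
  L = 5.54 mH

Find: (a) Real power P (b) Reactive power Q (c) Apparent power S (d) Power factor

Step 1 — Angular frequency: ω = 2π·f = 2π·1360 = 8545 rad/s.
Step 2 — Component impedances:
  R: Z = R = 611 Ω
  L: Z = jωL = j·8545·0.00554 = 0 + j47.34 Ω
Step 3 — Series combination: Z_total = R + L = 611 + j47.34 Ω = 612.8∠4.4° Ω.
Step 4 — Source phasor: V = 6.41∠45.0° V = 4.533 + j4.533 V.
Step 5 — Current: I = V / Z = 0.007945 + j0.006803 A = 0.01046∠40.6° A.
Step 6 — Complex power: S = V·I* = 0.06685 + j0.005179 VA.
Step 7 — Real power: P = Re(S) = 0.06685 W.
Step 8 — Reactive power: Q = Im(S) = 0.005179 VAR.
Step 9 — Apparent power: |S| = 0.06705 VA.
Step 10 — Power factor: PF = P/|S| = 0.997 (lagging).

(a) P = 0.06685 W  (b) Q = 0.005179 VAR  (c) S = 0.06705 VA  (d) PF = 0.997 (lagging)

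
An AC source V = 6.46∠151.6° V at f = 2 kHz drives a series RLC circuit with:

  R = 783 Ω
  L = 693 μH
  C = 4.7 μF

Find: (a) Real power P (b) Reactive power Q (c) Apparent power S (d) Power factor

Step 1 — Angular frequency: ω = 2π·f = 2π·2000 = 1.257e+04 rad/s.
Step 2 — Component impedances:
  R: Z = R = 783 Ω
  L: Z = jωL = j·1.257e+04·0.000693 = 0 + j8.708 Ω
  C: Z = 1/(jωC) = -j/(ω·C) = 0 - j16.93 Ω
Step 3 — Series combination: Z_total = R + L + C = 783 - j8.223 Ω = 783∠-0.6° Ω.
Step 4 — Source phasor: V = 6.46∠151.6° V = -5.683 + j3.073 V.
Step 5 — Current: I = V / Z = -0.007298 + j0.003847 A = 0.00825∠152.2° A.
Step 6 — Complex power: S = V·I* = 0.05329 - j0.0005597 VA.
Step 7 — Real power: P = Re(S) = 0.05329 W.
Step 8 — Reactive power: Q = Im(S) = -0.0005597 VAR.
Step 9 — Apparent power: |S| = 0.05329 VA.
Step 10 — Power factor: PF = P/|S| = 0.9999 (leading).

(a) P = 0.05329 W  (b) Q = -0.0005597 VAR  (c) S = 0.05329 VA  (d) PF = 0.9999 (leading)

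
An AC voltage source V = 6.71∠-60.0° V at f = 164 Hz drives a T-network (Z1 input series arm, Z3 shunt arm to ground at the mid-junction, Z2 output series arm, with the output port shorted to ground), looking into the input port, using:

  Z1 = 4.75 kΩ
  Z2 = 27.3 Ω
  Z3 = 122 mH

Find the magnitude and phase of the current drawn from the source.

Step 1 — Angular frequency: ω = 2π·f = 2π·164 = 1030 rad/s.
Step 2 — Component impedances:
  Z1: Z = R = 4750 Ω
  Z2: Z = R = 27.3 Ω
  Z3: Z = jωL = j·1030·0.122 = 0 + j125.7 Ω
Step 3 — With the output port shorted to ground, the output series arm Z2 runs from the junction to ground; the shunt arm Z3 also runs from the junction to ground. They appear in parallel: Z3 || Z2 = 26.07 + j5.661 Ω.
Step 4 — Series with input arm Z1: Z_in = Z1 + (Z3 || Z2) = 4776 + j5.661 Ω = 4776∠0.1° Ω.
Step 5 — Source phasor: V = 6.71∠-60.0° V = 3.355 - j5.811 V.
Step 6 — Ohm's law: I = V / Z_total = (3.355 - j5.811) / (4776 + j5.661) = 0.000701 - j0.001218 A.
Step 7 — Convert to polar: |I| = 0.001405 A, ∠I = -60.1°.

I = 0.001405∠-60.1° A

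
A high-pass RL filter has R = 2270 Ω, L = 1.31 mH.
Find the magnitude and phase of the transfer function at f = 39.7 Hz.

Step 1 — Angular frequency: ω = 2π·39.7 = 249.4 rad/s.
Step 2 — Transfer function: H(jω) = jωL/(R + jωL).
Step 3 — Numerator jωL = j·0.3268; denominator R + jωL = 2270 + j0.3268.
Step 4 — H = 2.072e-08 + j0.000144.
Step 5 — Magnitude: |H| = 0.000144 (-76.8 dB); phase: φ = 90.0°.

|H| = 0.000144 (-76.8 dB), φ = 90.0°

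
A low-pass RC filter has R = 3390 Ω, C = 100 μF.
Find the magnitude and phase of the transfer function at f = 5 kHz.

Step 1 — Angular frequency: ω = 2π·5000 = 3.142e+04 rad/s.
Step 2 — Transfer function: H(jω) = 1/(1 + jωRC).
Step 3 — Denominator: 1 + jωRC = 1 + j·3.142e+04·3390·0.0001 = 1 + j1.065e+04.
Step 4 — H = 8.817e-09 - j9.39e-05.
Step 5 — Magnitude: |H| = 9.39e-05 (-80.5 dB); phase: φ = -90.0°.

|H| = 9.39e-05 (-80.5 dB), φ = -90.0°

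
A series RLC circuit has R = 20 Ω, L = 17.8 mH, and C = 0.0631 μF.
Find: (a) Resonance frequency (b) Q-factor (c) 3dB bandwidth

Step 1 — Resonance condition Im(Z)=0 gives ω₀ = 1/√(LC).
Step 2 — ω₀ = 1/√(0.0178·6.31e-08) = 2.984e+04 rad/s.
Step 3 — f₀ = ω₀/(2π) = 4749 Hz.
Step 4 — Series Q: Q = ω₀L/R = 2.984e+04·0.0178/20 = 26.56.
Step 5 — 3dB bandwidth: Δω = ω₀/Q = 1124 rad/s; BW = Δω/(2π) = 178.8 Hz.

(a) f₀ = 4749 Hz  (b) Q = 26.56  (c) BW = 178.8 Hz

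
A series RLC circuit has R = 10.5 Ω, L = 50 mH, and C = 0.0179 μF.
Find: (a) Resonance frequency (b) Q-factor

Step 1 — Resonance condition Im(Z)=0 gives ω₀ = 1/√(LC).
Step 2 — ω₀ = 1/√(0.05·1.79e-08) = 3.343e+04 rad/s.
Step 3 — f₀ = ω₀/(2π) = 5320 Hz.
Step 4 — Series Q: Q = ω₀L/R = 3.343e+04·0.05/10.5 = 159.2.

(a) f₀ = 5320 Hz  (b) Q = 159.2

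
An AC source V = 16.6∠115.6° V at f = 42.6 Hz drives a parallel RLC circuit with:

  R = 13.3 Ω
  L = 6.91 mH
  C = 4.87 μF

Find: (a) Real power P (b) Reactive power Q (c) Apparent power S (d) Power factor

Step 1 — Angular frequency: ω = 2π·f = 2π·42.6 = 267.7 rad/s.
Step 2 — Component impedances:
  R: Z = R = 13.3 Ω
  L: Z = jωL = j·267.7·0.00691 = 0 + j1.85 Ω
  C: Z = 1/(jωC) = -j/(ω·C) = 0 - j767.2 Ω
Step 3 — Parallel combination: 1/Z_total = 1/R + 1/L + 1/C; Z_total = 0.2535 + j1.819 Ω = 1.836∠82.1° Ω.
Step 4 — Source phasor: V = 16.6∠115.6° V = -7.173 + j14.97 V.
Step 5 — Current: I = V / Z = 7.535 + j4.994 A = 9.04∠33.5° A.
Step 6 — Complex power: S = V·I* = 20.72 + j148.6 VA.
Step 7 — Real power: P = Re(S) = 20.72 W.
Step 8 — Reactive power: Q = Im(S) = 148.6 VAR.
Step 9 — Apparent power: |S| = 150.1 VA.
Step 10 — Power factor: PF = P/|S| = 0.1381 (lagging).

(a) P = 20.72 W  (b) Q = 148.6 VAR  (c) S = 150.1 VA  (d) PF = 0.1381 (lagging)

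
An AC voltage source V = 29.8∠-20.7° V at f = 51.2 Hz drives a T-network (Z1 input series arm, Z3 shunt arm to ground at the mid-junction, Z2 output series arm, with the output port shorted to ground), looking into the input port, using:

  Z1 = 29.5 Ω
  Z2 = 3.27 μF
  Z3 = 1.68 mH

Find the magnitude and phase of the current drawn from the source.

Step 1 — Angular frequency: ω = 2π·f = 2π·51.2 = 321.7 rad/s.
Step 2 — Component impedances:
  Z1: Z = R = 29.5 Ω
  Z2: Z = 1/(jωC) = -j/(ω·C) = 0 - j950.6 Ω
  Z3: Z = jωL = j·321.7·0.00168 = 0 + j0.5405 Ω
Step 3 — With the output port shorted to ground, the output series arm Z2 runs from the junction to ground; the shunt arm Z3 also runs from the junction to ground. They appear in parallel: Z3 || Z2 = 0 + j0.5408 Ω.
Step 4 — Series with input arm Z1: Z_in = Z1 + (Z3 || Z2) = 29.5 + j0.5408 Ω = 29.5∠1.1° Ω.
Step 5 — Source phasor: V = 29.8∠-20.7° V = 27.88 - j10.53 V.
Step 6 — Ohm's law: I = V / Z_total = (27.88 - j10.53) / (29.5 + j0.5408) = 0.9381 - j0.3743 A.
Step 7 — Convert to polar: |I| = 1.01 A, ∠I = -21.8°.

I = 1.01∠-21.8° A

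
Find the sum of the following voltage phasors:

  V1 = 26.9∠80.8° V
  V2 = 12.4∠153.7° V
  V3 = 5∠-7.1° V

Step 1 — Convert each phasor to rectangular form:
  V1 = 26.9·(cos(80.8°) + j·sin(80.8°)) = 4.301 + j26.55 V
  V2 = 12.4·(cos(153.7°) + j·sin(153.7°)) = -11.12 + j5.494 V
  V3 = 5·(cos(-7.1°) + j·sin(-7.1°)) = 4.962 - j0.618 V
Step 2 — Sum components: V_total = -1.854 + j31.43 V.
Step 3 — Convert to polar: |V_total| = 31.48 V, ∠V_total = 93.4°.

V_total = 31.48∠93.4° V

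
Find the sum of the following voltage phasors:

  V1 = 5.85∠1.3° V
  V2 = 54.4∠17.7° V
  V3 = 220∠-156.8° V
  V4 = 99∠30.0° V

Step 1 — Convert each phasor to rectangular form:
  V1 = 5.85·(cos(1.3°) + j·sin(1.3°)) = 5.848 + j0.1327 V
  V2 = 54.4·(cos(17.7°) + j·sin(17.7°)) = 51.82 + j16.54 V
  V3 = 220·(cos(-156.8°) + j·sin(-156.8°)) = -202.2 - j86.67 V
  V4 = 99·(cos(30.0°) + j·sin(30.0°)) = 85.74 + j49.5 V
Step 2 — Sum components: V_total = -58.8 - j20.5 V.
Step 3 — Convert to polar: |V_total| = 62.27 V, ∠V_total = -160.8°.

V_total = 62.27∠-160.8° V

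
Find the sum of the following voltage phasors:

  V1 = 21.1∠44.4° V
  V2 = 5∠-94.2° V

Step 1 — Convert each phasor to rectangular form:
  V1 = 21.1·(cos(44.4°) + j·sin(44.4°)) = 15.08 + j14.76 V
  V2 = 5·(cos(-94.2°) + j·sin(-94.2°)) = -0.3662 - j4.987 V
Step 2 — Sum components: V_total = 14.71 + j9.776 V.
Step 3 — Convert to polar: |V_total| = 17.66 V, ∠V_total = 33.6°.

V_total = 17.66∠33.6° V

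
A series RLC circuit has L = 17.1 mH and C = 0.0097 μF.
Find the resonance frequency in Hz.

Step 1 — Resonance condition Im(Z)=0 gives ω₀ = 1/√(LC).
Step 2 — ω₀ = 1/√(0.0171·9.7e-09) = 7.765e+04 rad/s.
Step 3 — f₀ = ω₀/(2π) = 1.236e+04 Hz.

f₀ = 1.236e+04 Hz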